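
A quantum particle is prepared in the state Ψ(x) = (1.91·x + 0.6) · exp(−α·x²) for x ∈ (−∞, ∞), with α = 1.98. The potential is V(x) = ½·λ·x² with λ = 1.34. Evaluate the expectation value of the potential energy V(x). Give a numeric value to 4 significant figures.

⟨V⟩ = ∫ V(x)·|Ψ|² dx / ∫|Ψ|² dx.
Expand each integrand as polynomial × e^(−2αx²) and use ∫x^(2j)·e^(−2αx²) dx = (2j−1)!!/(4α)^j · √(π/(2α)), odd powers → 0; here √(π/(2α)) = 0.89069.
State is unnormalized: ∫|Ψ|² dx = 0.73092, and ∫Ψ*·V(x)·Ψ dx = 0.13125, so ⟨V⟩ = 0.13125 / 0.73092.
⟨V⟩ = 0.17956.

0.1796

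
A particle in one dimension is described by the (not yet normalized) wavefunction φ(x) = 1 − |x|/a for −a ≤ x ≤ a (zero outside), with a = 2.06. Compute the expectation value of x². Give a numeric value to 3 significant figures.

⟨x²⟩ = ∫ x²·|φ|² dx / ∫|φ|² dx (integrals over the domain).
φ is even, so ∫ over [−a, a] = 2∫₀ᵃ with φ = 1 − x/a there: ∫₀ᵃ (1 − x/a)² dx = a/3, ∫₀ᵃ x²(1 − x/a)² dx = a³/30, ∫₀ᵃ x⁴(1 − x/a)² dx = a⁵/105.
State is unnormalized: ∫|φ|² dx = 1.3733, and ∫φ*·x²·φ dx = 0.58279, so ⟨x²⟩ = 0.58279 / 1.3733.
⟨x²⟩ = 0.42436.

0.424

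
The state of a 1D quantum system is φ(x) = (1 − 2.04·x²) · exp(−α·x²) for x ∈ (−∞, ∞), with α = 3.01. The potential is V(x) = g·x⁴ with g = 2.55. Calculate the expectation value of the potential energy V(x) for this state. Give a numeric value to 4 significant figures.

⟨V⟩ = ∫ V(x)·|φ|² dx / ∫|φ|² dx.
Expand each integrand as polynomial × e^(−2αx²) and use ∫x^(2j)·e^(−2αx²) dx = (2j−1)!!/(4α)^j · √(π/(2α)), odd powers → 0; here √(π/(2α)) = 0.72240.
State is unnormalized: ∫|φ|² dx = 0.53982, and ∫φ*·V(x)·φ dx = 0.011835, so ⟨V⟩ = 0.011835 / 0.53982.
⟨V⟩ = 0.021924.

0.02192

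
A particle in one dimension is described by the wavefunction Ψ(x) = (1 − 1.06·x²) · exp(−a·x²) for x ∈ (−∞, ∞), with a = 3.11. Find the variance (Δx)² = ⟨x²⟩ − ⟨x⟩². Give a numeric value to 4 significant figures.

0.05643

Compute ⟨x⟩ and ⟨x²⟩ separately, then (Δx)² = ⟨x²⟩ − ⟨x⟩².
Expand each integrand as polynomial × e^(−2ax²) and use ∫x^(2j)·e^(−2ax²) dx = (2j−1)!!/(4a)^j · √(π/(2a)), odd powers → 0; here √(π/(2a)) = 0.71069.
Normalization: ∫|Ψ|² dx = 0.60506.
⟨x⟩ = 0.0000 and ⟨x²⟩ = 0.056431.
(Δx)² = 0.056431 − (0.0000)² = 0.056431.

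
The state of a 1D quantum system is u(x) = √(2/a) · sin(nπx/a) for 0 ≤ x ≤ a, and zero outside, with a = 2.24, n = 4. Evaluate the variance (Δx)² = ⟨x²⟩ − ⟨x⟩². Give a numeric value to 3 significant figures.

0.402

Compute ⟨x⟩ and ⟨x²⟩ separately, then (Δx)² = ⟨x²⟩ − ⟨x⟩².
With sin²θ = (1 − cos2θ)/2 on 0 ≤ x ≤ a: ∫sin²(nπx/a) dx = a/2, ∫x·sin²(nπx/a) dx = a²/4, ∫x²·sin²(nπx/a) dx = a³·(1/6 − 1/(4n²π²)); higher powers xᵏ the same way, integrating xᵏ·cos(2nπx/a) by parts.
⟨x⟩ = 1.1200 and ⟨x²⟩ = 1.6566.
(Δx)² = 1.6566 − (1.1200)² = 0.40225.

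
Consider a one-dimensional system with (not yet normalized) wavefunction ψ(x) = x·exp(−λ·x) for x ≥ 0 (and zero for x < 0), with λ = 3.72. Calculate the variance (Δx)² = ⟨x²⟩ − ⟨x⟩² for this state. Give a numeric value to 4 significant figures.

0.05420

Compute ⟨x⟩ and ⟨x²⟩ separately, then (Δx)² = ⟨x²⟩ − ⟨x⟩².
Every integrand reduces to terms xʲ·e^(−2λx) on [0, ∞); use ∫₀^∞ xʲ·e^(−2λx) dx = j!/(2λ)^(j+1).
Normalization: ∫|ψ|² dx = 0.0048564.
⟨x⟩ = 0.40323 and ⟨x²⟩ = 0.21679.
(Δx)² = 0.21679 − (0.40323)² = 0.054197.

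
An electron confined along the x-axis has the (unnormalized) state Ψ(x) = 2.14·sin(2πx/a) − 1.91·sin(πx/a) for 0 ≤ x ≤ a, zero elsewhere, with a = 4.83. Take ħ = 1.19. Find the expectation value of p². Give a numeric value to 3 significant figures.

1.60

p² Ψ = −ħ² d²Ψ/dx²; ⟨p²⟩ = −ħ² ∫ Ψ*·Ψ'' dx / ∫|Ψ|² dx.
d²/dx² sin(jπx/a) = −(jπ/a)²·sin(jπx/a); on 0 ≤ x ≤ a, ∫sin²(jπx/a) dx = a/2 and ∫sin(jπx/a)·sin(lπx/a) dx = 0 for j ≠ l, so only diagonal terms survive in ∫|Ψ|² and ∫Ψ·Ψ″; ∫Ψ·Ψ′ dx = [Ψ²/2] between the walls = 0.
State is unnormalized: ∫|Ψ|² dx = 19.870, and ∫Ψ*·(−ħ² Ψ'') dx = 31.782, so ⟨p²⟩ = 31.782 / 19.870.
⟨p²⟩ = 1.5995.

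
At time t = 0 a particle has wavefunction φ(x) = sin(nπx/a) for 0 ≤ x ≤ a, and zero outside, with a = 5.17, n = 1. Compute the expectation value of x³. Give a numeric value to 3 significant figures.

24.0

⟨x³⟩ = ∫ x³·|φ|² dx / ∫|φ|² dx (integrals over the domain).
With sin²θ = (1 − cos2θ)/2 on 0 ≤ x ≤ a: ∫sin²(nπx/a) dx = a/2, ∫x·sin²(nπx/a) dx = a²/4, ∫x²·sin²(nπx/a) dx = a³·(1/6 − 1/(4n²π²)); higher powers xᵏ the same way, integrating xᵏ·cos(2nπx/a) by parts.
State is unnormalized: ∫|φ|² dx = 2.5850, and ∫φ*·x³·φ dx = 62.159, so ⟨x³⟩ = 62.159 / 2.5850.
⟨x³⟩ = 24.046.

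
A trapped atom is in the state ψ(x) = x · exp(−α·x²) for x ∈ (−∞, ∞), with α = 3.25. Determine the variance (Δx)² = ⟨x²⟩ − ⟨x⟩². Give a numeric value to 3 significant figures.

Compute ⟨x⟩ and ⟨x²⟩ separately, then (Δx)² = ⟨x²⟩ − ⟨x⟩².
Expand each integrand as polynomial × e^(−2αx²) and use ∫x^(2j)·e^(−2αx²) dx = (2j−1)!!/(4α)^j · √(π/(2α)), odd powers → 0; here √(π/(2α)) = 0.69521.
Normalization: ∫|ψ|² dx = 0.053478.
⟨x⟩ = 0.0000 and ⟨x²⟩ = 0.23077.
(Δx)² = 0.23077 − (0.0000)² = 0.23077.

0.231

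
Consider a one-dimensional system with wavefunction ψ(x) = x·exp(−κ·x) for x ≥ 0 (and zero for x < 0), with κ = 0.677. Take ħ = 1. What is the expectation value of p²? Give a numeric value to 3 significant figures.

p² ψ = −ħ² d²ψ/dx²; ⟨p²⟩ = −ħ² ∫ ψ*·ψ'' dx / ∫|ψ|² dx.
Differentiate x·exp(−κ·x) with the product rule; every integrand then reduces to terms xʲ·e^(−2κx) on [0, ∞), with ∫₀^∞ xʲ·e^(−2κx) dx = j!/(2κ)^(j+1).
State is unnormalized: ∫|ψ|² dx = 0.80570, and ∫ψ*·(−ħ² ψ'') dx = 0.36928, so ⟨p²⟩ = 0.36928 / 0.80570.
⟨p²⟩ = 0.45833.

0.458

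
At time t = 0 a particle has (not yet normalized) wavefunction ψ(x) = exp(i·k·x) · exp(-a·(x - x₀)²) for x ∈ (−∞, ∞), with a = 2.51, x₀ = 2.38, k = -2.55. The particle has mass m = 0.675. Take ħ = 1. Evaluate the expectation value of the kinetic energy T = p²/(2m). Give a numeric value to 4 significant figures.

6.676

T = −(ħ²/2m) d²/dx², so ⟨T⟩ = −(ħ²/2m) ∫ ψ*·ψ'' dx / ∫|ψ|² dx; with m = 0.675.
Gaussian moments (u = x − x₀): ∫u^(2j)·e^(−2au²) du = (2j−1)!!/(4a)^j · √(π/(2a)), odd powers integrate to 0; here √(π/(2a)) = 0.79108. Derivatives: ψ′ = (ik − 2au)·ψ, ψ″ = ((ik − 2au)² − 2a)·ψ; the odd-in-u pieces drop out.
State is unnormalized: ∫|ψ|² dx = 0.79108, and ∫ψ*·(−ħ²/2m · ψ'') dx = 5.2812, so ⟨T⟩ = 5.2812 / 0.79108.
⟨T⟩ = 6.6759.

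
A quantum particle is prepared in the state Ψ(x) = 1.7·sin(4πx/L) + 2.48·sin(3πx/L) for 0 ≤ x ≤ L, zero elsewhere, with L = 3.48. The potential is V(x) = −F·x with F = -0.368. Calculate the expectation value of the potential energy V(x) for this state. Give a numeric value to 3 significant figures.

0.403

⟨V⟩ = ∫ V(x)·|Ψ|² dx / ∫|Ψ|² dx.
On 0 ≤ x ≤ L (j ≠ l): ∫sin²(jπx/L) dx = L/2, ∫sin(jπx/L)·sin(lπx/L) dx = 0; diagonal moments ∫x·sin²(jπx/L) dx = L²/4, ∫x²·sin²(jπx/L) dx = L³·(1/6 − 1/(4j²π²)); cross terms ∫x·sin(jπx/L)·sin(lπx/L) dx = 0 for j + l even and −4jlL²/(π²(j² − l²)²) for j + l odd, ∫x²·sin(jπx/L)·sin(lπx/L) dx = (−1)^(j+l)·4jlL³/(π²(j² − l²)²); higher powers the same way via product-to-sum and parts.
State is unnormalized: ∫|Ψ|² dx = 15.730, and ∫Ψ*·V(x)·Ψ dx = 6.3427, so ⟨V⟩ = 6.3427 / 15.730.
⟨V⟩ = 0.40321.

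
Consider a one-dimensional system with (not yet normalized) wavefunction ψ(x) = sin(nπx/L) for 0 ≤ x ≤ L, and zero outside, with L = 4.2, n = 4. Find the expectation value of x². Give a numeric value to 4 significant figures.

5.824

⟨x²⟩ = ∫ x²·|ψ|² dx / ∫|ψ|² dx (integrals over the domain).
With sin²θ = (1 − cos2θ)/2 on 0 ≤ x ≤ L: ∫sin²(nπx/L) dx = L/2, ∫x·sin²(nπx/L) dx = L²/4, ∫x²·sin²(nπx/L) dx = L³·(1/6 − 1/(4n²π²)); higher powers xᵏ the same way, integrating xᵏ·cos(2nπx/L) by parts.
State is unnormalized: ∫|ψ|² dx = 2.1000, and ∫ψ*·x²·ψ dx = 12.231, so ⟨x²⟩ = 12.231 / 2.1000.
⟨x²⟩ = 5.8241.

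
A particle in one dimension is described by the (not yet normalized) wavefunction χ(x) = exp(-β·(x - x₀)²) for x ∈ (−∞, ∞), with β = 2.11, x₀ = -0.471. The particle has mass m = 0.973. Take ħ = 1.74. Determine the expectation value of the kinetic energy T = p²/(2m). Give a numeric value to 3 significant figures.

3.28

T = −(ħ²/2m) d²/dx², so ⟨T⟩ = −(ħ²/2m) ∫ χ*·χ'' dx / ∫|χ|² dx; with m = 0.973.
Gaussian moments (u = x − x₀): ∫u^(2j)·e^(−2βu²) du = (2j−1)!!/(4β)^j · √(π/(2β)), odd powers integrate to 0; here √(π/(2β)) = 0.86282. Derivatives: d/dx e^(−βu²) = −2βu·e^(−βu²), d²/dx² e^(−βu²) = (4β²u² − 2β)·e^(−βu²).
State is unnormalized: ∫|χ|² dx = 0.86282, and ∫χ*·(−ħ²/2m · χ'') dx = 2.8324, so ⟨T⟩ = 2.8324 / 0.86282.
⟨T⟩ = 3.2828.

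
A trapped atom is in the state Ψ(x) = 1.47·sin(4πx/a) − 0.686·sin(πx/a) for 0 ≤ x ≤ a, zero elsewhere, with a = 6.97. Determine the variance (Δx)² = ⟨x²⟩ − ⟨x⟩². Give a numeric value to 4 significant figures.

3.476

Compute ⟨x⟩ and ⟨x²⟩ separately, then (Δx)² = ⟨x²⟩ − ⟨x⟩².
On 0 ≤ x ≤ a (j ≠ l): ∫sin²(jπx/a) dx = a/2, ∫sin(jπx/a)·sin(lπx/a) dx = 0; diagonal moments ∫x·sin²(jπx/a) dx = a²/4, ∫x²·sin²(jπx/a) dx = a³·(1/6 − 1/(4j²π²)); cross terms ∫x·sin(jπx/a)·sin(lπx/a) dx = 0 for j + l even and −4jla²/(π²(j² − l²)²) for j + l odd, ∫x²·sin(jπx/a)·sin(lπx/a) dx = (−1)^(j+l)·4jla³/(π²(j² − l²)²); higher powers the same way via product-to-sum and parts.
Normalization: ∫|Ψ|² dx = 9.1708.
⟨x⟩ = 3.5620 and ⟨x²⟩ = 16.164.
(Δx)² = 16.164 − (3.5620)² = 3.4760.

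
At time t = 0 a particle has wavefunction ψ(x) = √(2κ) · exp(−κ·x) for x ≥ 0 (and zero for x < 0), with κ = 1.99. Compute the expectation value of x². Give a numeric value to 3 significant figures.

0.126

⟨x²⟩ = ∫ x²·|ψ|² dx (integrals over the domain).
Every integrand reduces to terms xʲ·e^(−2κx) on [0, ∞); use ∫₀^∞ xʲ·e^(−2κx) dx = j!/(2κ)^(j+1).
⟨x²⟩ = 0.12626.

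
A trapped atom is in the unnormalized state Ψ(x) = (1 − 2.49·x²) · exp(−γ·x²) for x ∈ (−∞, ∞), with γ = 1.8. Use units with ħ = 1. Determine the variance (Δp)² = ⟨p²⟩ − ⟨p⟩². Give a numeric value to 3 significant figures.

Compute ⟨p⟩ and ⟨p²⟩ separately; (Δp)² = ⟨p²⟩ − ⟨p⟩².
Expand each integrand as polynomial × e^(−2γx²) and use ∫x^(2j)·e^(−2γx²) dx = (2j−1)!!/(4γ)^j · √(π/(2γ)), odd powers → 0; here √(π/(2γ)) = 0.93417. Differentiate with the product rule, d/dx e^(−γx²) = −2γx·e^(−γx²).
Normalization: ∫|Ψ|² dx = 0.62321.
⟨p⟩ = 0.0000 and ⟨p²⟩ = 6.8232.
(Δp)² = 6.8232 − (0.0000)² = 6.8232.

6.82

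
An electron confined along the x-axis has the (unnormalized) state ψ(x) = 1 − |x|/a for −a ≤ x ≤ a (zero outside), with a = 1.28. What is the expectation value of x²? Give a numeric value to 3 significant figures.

⟨x²⟩ = ∫ x²·|ψ|² dx / ∫|ψ|² dx (integrals over the domain).
ψ is even, so ∫ over [−a, a] = 2∫₀ᵃ with ψ = 1 − x/a there: ∫₀ᵃ (1 − x/a)² dx = a/3, ∫₀ᵃ x²(1 − x/a)² dx = a³/30, ∫₀ᵃ x⁴(1 − x/a)² dx = a⁵/105.
State is unnormalized: ∫|ψ|² dx = 0.85333, and ∫ψ*·x²·ψ dx = 0.13981, so ⟨x²⟩ = 0.13981 / 0.85333.
⟨x²⟩ = 0.16384.

0.164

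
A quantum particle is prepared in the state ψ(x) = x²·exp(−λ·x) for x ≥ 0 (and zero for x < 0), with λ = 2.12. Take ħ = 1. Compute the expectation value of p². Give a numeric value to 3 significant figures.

p² ψ = −ħ² d²ψ/dx²; ⟨p²⟩ = −ħ² ∫ ψ*·ψ'' dx / ∫|ψ|² dx.
Differentiate x²·exp(−λ·x) with the product rule; every integrand then reduces to terms xʲ·e^(−2λx) on [0, ∞), with ∫₀^∞ xʲ·e^(−2λx) dx = j!/(2λ)^(j+1).
State is unnormalized: ∫|ψ|² dx = 0.017514, and ∫ψ*·(−ħ² ψ'') dx = 0.026238, so ⟨p²⟩ = 0.026238 / 0.017514.
⟨p²⟩ = 1.4981.

1.50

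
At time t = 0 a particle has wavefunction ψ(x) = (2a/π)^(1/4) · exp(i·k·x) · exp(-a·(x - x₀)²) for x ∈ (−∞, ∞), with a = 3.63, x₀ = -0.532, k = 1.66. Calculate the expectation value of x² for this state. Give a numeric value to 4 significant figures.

⟨x²⟩ = ∫ x²·|ψ|² dx (integrals over the domain).
Gaussian moments (u = x − x₀): ∫u^(2j)·e^(−2au²) du = (2j−1)!!/(4a)^j · √(π/(2a)), odd powers integrate to 0; here √(π/(2a)) = 0.65782.
⟨x²⟩ = 0.35189.

0.3519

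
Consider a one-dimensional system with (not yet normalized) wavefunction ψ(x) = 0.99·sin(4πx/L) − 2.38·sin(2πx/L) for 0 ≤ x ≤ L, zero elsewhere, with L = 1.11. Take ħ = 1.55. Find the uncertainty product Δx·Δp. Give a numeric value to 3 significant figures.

2.34

Δx = √(⟨x²⟩−⟨x⟩²), Δp = √(⟨p²⟩−⟨p⟩²).
On 0 ≤ x ≤ L (j ≠ l): ∫sin²(jπx/L) dx = L/2, ∫sin(jπx/L)·sin(lπx/L) dx = 0; diagonal moments ∫x·sin²(jπx/L) dx = L²/4, ∫x²·sin²(jπx/L) dx = L³·(1/6 − 1/(4j²π²)); cross terms ∫x·sin(jπx/L)·sin(lπx/L) dx = 0 for j + l even and −4jlL²/(π²(j² − l²)²) for j + l odd, ∫x²·sin(jπx/L)·sin(lπx/L) dx = (−1)^(j+l)·4jlL³/(π²(j² − l²)²); higher powers the same way via product-to-sum and parts. d²/dx² sin(jπx/L) = −(jπ/L)²·sin(jπx/L); on 0 ≤ x ≤ L, ∫sin²(jπx/L) dx = L/2 and ∫sin(jπx/L)·sin(lπx/L) dx = 0 for j ≠ l, so only diagonal terms survive in ∫|ψ|² and ∫ψ·ψ″; ∫ψ·ψ′ dx = [ψ²/2] between the walls = 0.
Normalization: ∫|ψ|² dx = 3.6877.
⟨x⟩ = 0.55500, ⟨x²⟩ = 0.35747 ⇒ Δx = 0.22237.
⟨p⟩ = 0.0000, ⟨p²⟩ = 111.04 ⇒ Δp = 10.538.
Δx·Δp = 2.3432.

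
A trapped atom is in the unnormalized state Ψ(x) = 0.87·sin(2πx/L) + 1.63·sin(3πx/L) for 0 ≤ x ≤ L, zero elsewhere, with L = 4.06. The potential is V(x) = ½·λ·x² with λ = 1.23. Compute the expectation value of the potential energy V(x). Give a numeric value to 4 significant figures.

⟨V⟩ = ∫ V(x)·|Ψ|² dx / ∫|Ψ|² dx.
On 0 ≤ x ≤ L (j ≠ l): ∫sin²(jπx/L) dx = L/2, ∫sin(jπx/L)·sin(lπx/L) dx = 0; diagonal moments ∫x·sin²(jπx/L) dx = L²/4, ∫x²·sin²(jπx/L) dx = L³·(1/6 − 1/(4j²π²)); cross terms ∫x·sin(jπx/L)·sin(lπx/L) dx = 0 for j + l even and −4jlL²/(π²(j² − l²)²) for j + l odd, ∫x²·sin(jπx/L)·sin(lπx/L) dx = (−1)^(j+l)·4jlL³/(π²(j² − l²)²); higher powers the same way via product-to-sum and parts.
State is unnormalized: ∫|Ψ|² dx = 6.9300, and ∫Ψ*·V(x)·Ψ dx = 11.558, so ⟨V⟩ = 11.558 / 6.9300.
⟨V⟩ = 1.6678.

1.668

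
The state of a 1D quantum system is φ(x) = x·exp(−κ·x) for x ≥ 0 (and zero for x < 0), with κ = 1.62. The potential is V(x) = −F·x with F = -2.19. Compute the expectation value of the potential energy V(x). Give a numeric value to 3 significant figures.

2.03

⟨V⟩ = ∫ V(x)·|φ|² dx / ∫|φ|² dx.
Every integrand reduces to terms xʲ·e^(−2κx) on [0, ∞); use ∫₀^∞ xʲ·e^(−2κx) dx = j!/(2κ)^(j+1).
State is unnormalized: ∫|φ|² dx = 0.058802, and ∫φ*·V(x)·φ dx = 0.11924, so ⟨V⟩ = 0.11924 / 0.058802.
⟨V⟩ = 2.0278.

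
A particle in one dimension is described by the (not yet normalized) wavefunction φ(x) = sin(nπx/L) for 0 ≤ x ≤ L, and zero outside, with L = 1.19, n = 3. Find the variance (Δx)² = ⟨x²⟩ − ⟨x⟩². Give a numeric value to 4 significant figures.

0.1100

Compute ⟨x⟩ and ⟨x²⟩ separately, then (Δx)² = ⟨x²⟩ − ⟨x⟩².
With sin²θ = (1 − cos2θ)/2 on 0 ≤ x ≤ L: ∫sin²(nπx/L) dx = L/2, ∫x·sin²(nπx/L) dx = L²/4, ∫x²·sin²(nπx/L) dx = L³·(1/6 − 1/(4n²π²)); higher powers xᵏ the same way, integrating xᵏ·cos(2nπx/L) by parts.
Normalization: ∫|φ|² dx = 0.59500.
⟨x⟩ = 0.59500 and ⟨x²⟩ = 0.46406.
(Δx)² = 0.46406 − (0.59500)² = 0.11004.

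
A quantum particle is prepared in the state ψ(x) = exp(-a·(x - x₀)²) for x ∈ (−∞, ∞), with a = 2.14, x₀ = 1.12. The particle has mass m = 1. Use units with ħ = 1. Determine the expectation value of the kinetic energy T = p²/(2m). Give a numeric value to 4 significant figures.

T = −(ħ²/2m) d²/dx², so ⟨T⟩ = −(ħ²/2m) ∫ ψ*·ψ'' dx / ∫|ψ|² dx; with m = 1.
Gaussian moments (u = x − x₀): ∫u^(2j)·e^(−2au²) du = (2j−1)!!/(4a)^j · √(π/(2a)), odd powers integrate to 0; here √(π/(2a)) = 0.85675. Derivatives: d/dx e^(−au²) = −2au·e^(−au²), d²/dx² e^(−au²) = (4a²u² − 2a)·e^(−au²).
State is unnormalized: ∫|ψ|² dx = 0.85675, and ∫ψ*·(−ħ²/2m · ψ'') dx = 0.91672, so ⟨T⟩ = 0.91672 / 0.85675.
⟨T⟩ = 1.0700.

1.070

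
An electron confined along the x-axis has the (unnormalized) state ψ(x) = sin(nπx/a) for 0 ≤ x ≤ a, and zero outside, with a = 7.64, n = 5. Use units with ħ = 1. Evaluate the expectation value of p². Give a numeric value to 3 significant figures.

p² ψ = −ħ² d²ψ/dx²; ⟨p²⟩ = −ħ² ∫ ψ*·ψ'' dx / ∫|ψ|² dx.
d/dx sin(nπx/a) = (nπ/a)·cos(nπx/a) and d²/dx² sin(nπx/a) = −(nπ/a)²·sin(nπx/a); on 0 ≤ x ≤ a, ∫sin²(nπx/a) dx = a/2 and ∫sin(nπx/a)·cos(nπx/a) dx = 0.
State is unnormalized: ∫|ψ|² dx = 3.8200, and ∫ψ*·(−ħ² ψ'') dx = 16.148, so ⟨p²⟩ = 16.148 / 3.8200.
⟨p²⟩ = 4.2272.

4.23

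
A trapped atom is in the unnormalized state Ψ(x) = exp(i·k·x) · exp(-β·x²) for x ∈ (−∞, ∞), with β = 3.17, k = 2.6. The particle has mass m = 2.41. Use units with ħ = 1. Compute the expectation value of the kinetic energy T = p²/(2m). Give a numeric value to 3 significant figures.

T = −(ħ²/2m) d²/dx², so ⟨T⟩ = −(ħ²/2m) ∫ Ψ*·Ψ'' dx / ∫|Ψ|² dx; with m = 2.41.
Gaussian moments: ∫x^(2j)·e^(−2βx²) dx = (2j−1)!!/(4β)^j · √(π/(2β)), odd powers integrate to 0; here √(π/(2β)) = 0.70393. Derivatives: Ψ′ = (ik − 2βx)·Ψ, Ψ″ = ((ik − 2βx)² − 2β)·Ψ; the odd-in-x pieces drop out.
State is unnormalized: ∫|Ψ|² dx = 0.70393, and ∫Ψ*·(−ħ²/2m · Ψ'') dx = 1.4502, so ⟨T⟩ = 1.4502 / 0.70393.
⟨T⟩ = 2.0602.

2.06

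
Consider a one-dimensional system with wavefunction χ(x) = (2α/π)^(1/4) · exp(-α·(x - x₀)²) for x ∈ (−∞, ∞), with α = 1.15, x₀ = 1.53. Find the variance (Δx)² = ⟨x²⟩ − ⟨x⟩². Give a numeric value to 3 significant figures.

Compute ⟨x⟩ and ⟨x²⟩ separately, then (Δx)² = ⟨x²⟩ − ⟨x⟩².
Gaussian moments (u = x − x₀): ∫u^(2j)·e^(−2αu²) du = (2j−1)!!/(4α)^j · √(π/(2α)), odd powers integrate to 0; here √(π/(2α)) = 1.1687.
⟨x⟩ = 1.5300 and ⟨x²⟩ = 2.5583.
(Δx)² = 2.5583 − (1.5300)² = 0.21739.

0.217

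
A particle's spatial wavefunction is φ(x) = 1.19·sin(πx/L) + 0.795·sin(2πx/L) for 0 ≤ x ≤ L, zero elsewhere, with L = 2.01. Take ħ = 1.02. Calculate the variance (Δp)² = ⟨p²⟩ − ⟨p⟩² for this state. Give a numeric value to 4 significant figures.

4.895

Compute ⟨p⟩ and ⟨p²⟩ separately; (Δp)² = ⟨p²⟩ − ⟨p⟩².
d²/dx² sin(jπx/L) = −(jπ/L)²·sin(jπx/L); on 0 ≤ x ≤ L, ∫sin²(jπx/L) dx = L/2 and ∫sin(jπx/L)·sin(lπx/L) dx = 0 for j ≠ l, so only diagonal terms survive in ∫|φ|² and ∫φ·φ″; ∫φ·φ′ dx = [φ²/2] between the walls = 0.
Normalization: ∫|φ|² dx = 2.0584.
⟨p⟩ = 0.0000 and ⟨p²⟩ = 4.8945.
(Δp)² = 4.8945 − (0.0000)² = 4.8945.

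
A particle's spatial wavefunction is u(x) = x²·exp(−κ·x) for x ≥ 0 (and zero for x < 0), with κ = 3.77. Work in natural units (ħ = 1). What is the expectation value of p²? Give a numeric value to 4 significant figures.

p² u = −ħ² d²u/dx²; ⟨p²⟩ = −ħ² ∫ u*·u'' dx / ∫|u|² dx.
Differentiate x²·exp(−κ·x) with the product rule; every integrand then reduces to terms xʲ·e^(−2κx) on [0, ∞), with ∫₀^∞ xʲ·e^(−2κx) dx = j!/(2κ)^(j+1).
State is unnormalized: ∫|u|² dx = 0.00098481, and ∫u*·(−ħ² u'') dx = 0.0046657, so ⟨p²⟩ = 0.0046657 / 0.00098481.
⟨p²⟩ = 4.7376.

4.738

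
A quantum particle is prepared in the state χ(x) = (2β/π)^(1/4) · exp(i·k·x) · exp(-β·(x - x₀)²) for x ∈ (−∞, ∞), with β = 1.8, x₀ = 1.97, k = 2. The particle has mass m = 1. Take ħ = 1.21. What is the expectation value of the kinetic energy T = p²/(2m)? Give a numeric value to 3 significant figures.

T = −(ħ²/2m) d²/dx², so ⟨T⟩ = −(ħ²/2m) ∫ χ*·χ'' dx; with m = 1.
Gaussian moments (u = x − x₀): ∫u^(2j)·e^(−2βu²) du = (2j−1)!!/(4β)^j · √(π/(2β)), odd powers integrate to 0; here √(π/(2β)) = 0.93417. Derivatives: χ′ = (ik − 2βu)·χ, χ″ = ((ik − 2βu)² − 2β)·χ; the odd-in-u pieces drop out.
⟨T⟩ = 4.2459.

4.25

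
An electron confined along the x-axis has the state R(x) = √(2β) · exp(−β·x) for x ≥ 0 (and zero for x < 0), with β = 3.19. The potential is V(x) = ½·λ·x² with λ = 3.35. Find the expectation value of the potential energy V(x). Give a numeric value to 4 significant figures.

0.08230

⟨V⟩ = ∫ V(x)·|R|² dx.
Every integrand reduces to terms xʲ·e^(−2βx) on [0, ∞); use ∫₀^∞ xʲ·e^(−2βx) dx = j!/(2β)^(j+1).
⟨V⟩ = 0.082301.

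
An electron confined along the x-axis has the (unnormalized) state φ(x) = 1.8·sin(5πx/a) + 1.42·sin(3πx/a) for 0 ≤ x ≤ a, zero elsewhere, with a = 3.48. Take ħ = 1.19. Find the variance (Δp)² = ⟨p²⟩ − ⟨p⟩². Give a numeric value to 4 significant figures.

Compute ⟨p⟩ and ⟨p²⟩ separately; (Δp)² = ⟨p²⟩ − ⟨p⟩².
d²/dx² sin(jπx/a) = −(jπ/a)²·sin(jπx/a); on 0 ≤ x ≤ a, ∫sin²(jπx/a) dx = a/2 and ∫sin(jπx/a)·sin(lπx/a) dx = 0 for j ≠ l, so only diagonal terms survive in ∫|φ|² and ∫φ·φ″; ∫φ·φ′ dx = [φ²/2] between the walls = 0.
Normalization: ∫|φ|² dx = 9.1461.
⟨p⟩ = 0.0000 and ⟨p²⟩ = 21.769.
(Δp)² = 21.769 − (0.0000)² = 21.769.

21.77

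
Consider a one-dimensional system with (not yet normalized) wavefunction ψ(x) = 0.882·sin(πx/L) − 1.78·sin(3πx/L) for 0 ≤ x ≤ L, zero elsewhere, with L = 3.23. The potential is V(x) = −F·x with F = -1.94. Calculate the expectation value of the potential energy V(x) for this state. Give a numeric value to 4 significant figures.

⟨V⟩ = ∫ V(x)·|ψ|² dx / ∫|ψ|² dx.
On 0 ≤ x ≤ L (j ≠ l): ∫sin²(jπx/L) dx = L/2, ∫sin(jπx/L)·sin(lπx/L) dx = 0; diagonal moments ∫x·sin²(jπx/L) dx = L²/4, ∫x²·sin²(jπx/L) dx = L³·(1/6 − 1/(4j²π²)); cross terms ∫x·sin(jπx/L)·sin(lπx/L) dx = 0 for j + l even and −4jlL²/(π²(j² − l²)²) for j + l odd, ∫x²·sin(jπx/L)·sin(lπx/L) dx = (−1)^(j+l)·4jlL³/(π²(j² − l²)²); higher powers the same way via product-to-sum and parts.
State is unnormalized: ∫|ψ|² dx = 6.3733, and ∫ψ*·V(x)·ψ dx = 19.968, so ⟨V⟩ = 19.968 / 6.3733.
⟨V⟩ = 3.1331.

3.133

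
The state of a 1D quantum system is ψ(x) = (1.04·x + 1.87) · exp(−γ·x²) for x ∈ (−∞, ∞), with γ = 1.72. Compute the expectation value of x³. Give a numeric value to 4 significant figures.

⟨x³⟩ = ∫ x³·|ψ|² dx / ∫|ψ|² dx (integrals over the domain).
Expand each integrand as polynomial × e^(−2γx²) and use ∫x^(2j)·e^(−2γx²) dx = (2j−1)!!/(4γ)^j · √(π/(2γ)), odd powers → 0; here √(π/(2γ)) = 0.95564.
State is unnormalized: ∫|ψ|² dx = 3.4920, and ∫ψ*·x³·ψ dx = 0.23558, so ⟨x³⟩ = 0.23558 / 3.4920.
⟨x³⟩ = 0.067463.

0.06746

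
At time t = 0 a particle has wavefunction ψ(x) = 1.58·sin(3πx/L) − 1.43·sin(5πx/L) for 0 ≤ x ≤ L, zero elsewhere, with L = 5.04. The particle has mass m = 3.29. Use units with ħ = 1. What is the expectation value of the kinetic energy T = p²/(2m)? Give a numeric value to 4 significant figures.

T = −(ħ²/2m) d²/dx², so ⟨T⟩ = −(ħ²/2m) ∫ ψ*·ψ'' dx / ∫|ψ|² dx; with m = 3.29.
d²/dx² sin(jπx/L) = −(jπ/L)²·sin(jπx/L); on 0 ≤ x ≤ L, ∫sin²(jπx/L) dx = L/2 and ∫sin(jπx/L)·sin(lπx/L) dx = 0 for j ≠ l, so only diagonal terms survive in ∫|ψ|² and ∫ψ·ψ″; ∫ψ·ψ′ dx = [ψ²/2] between the walls = 0.
State is unnormalized: ∫|ψ|² dx = 11.444, and ∫ψ*·(−ħ²/2m · ψ'') dx = 10.950, so ⟨T⟩ = 10.950 / 11.444.
⟨T⟩ = 0.95687.

0.9569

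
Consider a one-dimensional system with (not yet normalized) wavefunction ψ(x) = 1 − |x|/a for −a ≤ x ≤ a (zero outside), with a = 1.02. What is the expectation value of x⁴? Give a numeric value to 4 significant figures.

⟨x⁴⟩ = ∫ x⁴·|ψ|² dx / ∫|ψ|² dx (integrals over the domain).
ψ is even, so ∫ over [−a, a] = 2∫₀ᵃ with ψ = 1 − x/a there: ∫₀ᵃ (1 − x/a)² dx = a/3, ∫₀ᵃ x²(1 − x/a)² dx = a³/30, ∫₀ᵃ x⁴(1 − x/a)² dx = a⁵/105.
State is unnormalized: ∫|ψ|² dx = 0.68000, and ∫ψ*·x⁴·ψ dx = 0.021030, so ⟨x⁴⟩ = 0.021030 / 0.68000.
⟨x⁴⟩ = 0.030927.

0.03093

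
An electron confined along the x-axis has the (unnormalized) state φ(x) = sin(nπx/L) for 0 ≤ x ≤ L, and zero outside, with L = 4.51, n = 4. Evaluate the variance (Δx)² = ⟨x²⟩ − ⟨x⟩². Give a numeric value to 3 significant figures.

Compute ⟨x⟩ and ⟨x²⟩ separately, then (Δx)² = ⟨x²⟩ − ⟨x⟩².
With sin²θ = (1 − cos2θ)/2 on 0 ≤ x ≤ L: ∫sin²(nπx/L) dx = L/2, ∫x·sin²(nπx/L) dx = L²/4, ∫x²·sin²(nπx/L) dx = L³·(1/6 − 1/(4n²π²)); higher powers xᵏ the same way, integrating xᵏ·cos(2nπx/L) by parts.
Normalization: ∫|φ|² dx = 2.2550.
⟨x⟩ = 2.2550 and ⟨x²⟩ = 6.7156.
(Δx)² = 6.7156 − (2.2550)² = 1.6306.

1.63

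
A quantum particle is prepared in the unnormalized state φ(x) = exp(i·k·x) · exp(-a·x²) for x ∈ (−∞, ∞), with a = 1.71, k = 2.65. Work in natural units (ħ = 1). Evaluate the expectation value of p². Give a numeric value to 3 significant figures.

8.73

p² φ = −ħ² d²φ/dx²; ⟨p²⟩ = −ħ² ∫ φ*·φ'' dx / ∫|φ|² dx.
Gaussian moments: ∫x^(2j)·e^(−2ax²) dx = (2j−1)!!/(4a)^j · √(π/(2a)), odd powers integrate to 0; here √(π/(2a)) = 0.95843. Derivatives: φ′ = (ik − 2ax)·φ, φ″ = ((ik − 2ax)² − 2a)·φ; the odd-in-x pieces drop out.
State is unnormalized: ∫|φ|² dx = 0.95843, and ∫φ*·(−ħ² φ'') dx = 8.3695, so ⟨p²⟩ = 8.3695 / 0.95843.
⟨p²⟩ = 8.7325.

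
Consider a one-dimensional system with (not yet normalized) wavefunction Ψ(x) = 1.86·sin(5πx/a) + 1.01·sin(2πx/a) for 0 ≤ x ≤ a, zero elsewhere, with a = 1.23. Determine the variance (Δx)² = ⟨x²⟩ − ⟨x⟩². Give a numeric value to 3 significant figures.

0.119

Compute ⟨x⟩ and ⟨x²⟩ separately, then (Δx)² = ⟨x²⟩ − ⟨x⟩².
On 0 ≤ x ≤ a (j ≠ l): ∫sin²(jπx/a) dx = a/2, ∫sin(jπx/a)·sin(lπx/a) dx = 0; diagonal moments ∫x·sin²(jπx/a) dx = a²/4, ∫x²·sin²(jπx/a) dx = a³·(1/6 − 1/(4j²π²)); cross terms ∫x·sin(jπx/a)·sin(lπx/a) dx = 0 for j + l even and −4jla²/(π²(j² − l²)²) for j + l odd, ∫x²·sin(jπx/a)·sin(lπx/a) dx = (−1)^(j+l)·4jla³/(π²(j² − l²)²); higher powers the same way via product-to-sum and parts.
Normalization: ∫|Ψ|² dx = 2.7550.
⟨x⟩ = 0.59604 and ⟨x²⟩ = 0.47425.
(Δx)² = 0.47425 − (0.59604)² = 0.11898.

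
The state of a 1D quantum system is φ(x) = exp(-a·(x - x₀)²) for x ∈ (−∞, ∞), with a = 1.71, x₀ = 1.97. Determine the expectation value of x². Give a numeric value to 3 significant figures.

4.03

⟨x²⟩ = ∫ x²·|φ|² dx / ∫|φ|² dx (integrals over the domain).
Gaussian moments (u = x − x₀): ∫u^(2j)·e^(−2au²) du = (2j−1)!!/(4a)^j · √(π/(2a)), odd powers integrate to 0; here √(π/(2a)) = 0.95843.
State is unnormalized: ∫|φ|² dx = 0.95843, and ∫φ*·x²·φ dx = 3.8597, so ⟨x²⟩ = 3.8597 / 0.95843.
⟨x²⟩ = 4.0271.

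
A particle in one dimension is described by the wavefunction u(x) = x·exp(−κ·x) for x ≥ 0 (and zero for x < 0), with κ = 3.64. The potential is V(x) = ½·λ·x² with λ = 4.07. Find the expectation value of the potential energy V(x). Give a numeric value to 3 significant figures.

⟨V⟩ = ∫ V(x)·|u|² dx / ∫|u|² dx.
Every integrand reduces to terms xʲ·e^(−2κx) on [0, ∞); use ∫₀^∞ xʲ·e^(−2κx) dx = j!/(2κ)^(j+1).
State is unnormalized: ∫|u|² dx = 0.0051837, and ∫u*·V(x)·u dx = 0.0023885, so ⟨V⟩ = 0.0023885 / 0.0051837.
⟨V⟩ = 0.46077.

0.461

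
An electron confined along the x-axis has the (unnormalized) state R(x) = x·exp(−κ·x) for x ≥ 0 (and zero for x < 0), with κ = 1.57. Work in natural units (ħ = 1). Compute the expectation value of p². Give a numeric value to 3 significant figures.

2.46

p² R = −ħ² d²R/dx²; ⟨p²⟩ = −ħ² ∫ R*·R'' dx / ∫|R|² dx.
Differentiate x·exp(−κ·x) with the product rule; every integrand then reduces to terms xʲ·e^(−2κx) on [0, ∞), with ∫₀^∞ xʲ·e^(−2κx) dx = j!/(2κ)^(j+1).
State is unnormalized: ∫|R|² dx = 0.064601, and ∫R*·(−ħ² R'') dx = 0.15924, so ⟨p²⟩ = 0.15924 / 0.064601.
⟨p²⟩ = 2.4649.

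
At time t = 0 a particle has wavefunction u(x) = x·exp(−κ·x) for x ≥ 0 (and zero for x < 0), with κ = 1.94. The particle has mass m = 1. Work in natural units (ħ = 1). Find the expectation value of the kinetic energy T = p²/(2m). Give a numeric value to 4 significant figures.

T = −(ħ²/2m) d²/dx², so ⟨T⟩ = −(ħ²/2m) ∫ u*·u'' dx / ∫|u|² dx; with m = 1.
Differentiate x·exp(−κ·x) with the product rule; every integrand then reduces to terms xʲ·e^(−2κx) on [0, ∞), with ∫₀^∞ xʲ·e^(−2κx) dx = j!/(2κ)^(j+1).
State is unnormalized: ∫|u|² dx = 0.034240, and ∫u*·(−ħ²/2m · u'') dx = 0.064433, so ⟨T⟩ = 0.064433 / 0.034240.
⟨T⟩ = 1.8818.

1.882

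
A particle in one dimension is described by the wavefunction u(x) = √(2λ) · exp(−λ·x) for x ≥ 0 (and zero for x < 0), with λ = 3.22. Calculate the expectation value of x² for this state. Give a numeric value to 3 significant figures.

⟨x²⟩ = ∫ x²·|u|² dx (integrals over the domain).
Every integrand reduces to terms xʲ·e^(−2λx) on [0, ∞); use ∫₀^∞ xʲ·e^(−2λx) dx = j!/(2λ)^(j+1).
⟨x²⟩ = 0.048223.

0.0482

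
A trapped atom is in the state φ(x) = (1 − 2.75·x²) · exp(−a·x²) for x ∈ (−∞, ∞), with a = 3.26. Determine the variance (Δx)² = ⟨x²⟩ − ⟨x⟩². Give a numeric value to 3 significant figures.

0.0433

Compute ⟨x⟩ and ⟨x²⟩ separately, then (Δx)² = ⟨x²⟩ − ⟨x⟩².
Expand each integrand as polynomial × e^(−2ax²) and use ∫x^(2j)·e^(−2ax²) dx = (2j−1)!!/(4a)^j · √(π/(2a)), odd powers → 0; here √(π/(2a)) = 0.69415.
Normalization: ∫|φ|² dx = 0.49399.
⟨x⟩ = 0.0000 and ⟨x²⟩ = 0.043296.
(Δx)² = 0.043296 − (0.0000)² = 0.043296.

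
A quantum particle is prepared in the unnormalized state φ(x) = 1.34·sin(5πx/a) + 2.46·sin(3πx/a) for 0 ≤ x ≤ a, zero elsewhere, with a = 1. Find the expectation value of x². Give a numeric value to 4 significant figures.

0.3684

⟨x²⟩ = ∫ x²·|φ|² dx / ∫|φ|² dx (integrals over the domain).
On 0 ≤ x ≤ a (j ≠ l): ∫sin²(jπx/a) dx = a/2, ∫sin(jπx/a)·sin(lπx/a) dx = 0; diagonal moments ∫x·sin²(jπx/a) dx = a²/4, ∫x²·sin²(jπx/a) dx = a³·(1/6 − 1/(4j²π²)); cross terms ∫x·sin(jπx/a)·sin(lπx/a) dx = 0 for j + l even and −4jla²/(π²(j² − l²)²) for j + l odd, ∫x²·sin(jπx/a)·sin(lπx/a) dx = (−1)^(j+l)·4jla³/(π²(j² − l²)²); higher powers the same way via product-to-sum and parts.
State is unnormalized: ∫|φ|² dx = 3.9236, and ∫φ*·x²·φ dx = 1.4456, so ⟨x²⟩ = 1.4456 / 3.9236.
⟨x²⟩ = 0.36843.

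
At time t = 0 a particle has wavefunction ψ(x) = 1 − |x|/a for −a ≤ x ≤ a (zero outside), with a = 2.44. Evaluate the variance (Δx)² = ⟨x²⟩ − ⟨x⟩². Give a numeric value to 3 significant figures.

Compute ⟨x⟩ and ⟨x²⟩ separately, then (Δx)² = ⟨x²⟩ − ⟨x⟩².
ψ is even, so ∫ over [−a, a] = 2∫₀ᵃ with ψ = 1 − x/a there: ∫₀ᵃ (1 − x/a)² dx = a/3, ∫₀ᵃ x²(1 − x/a)² dx = a³/30, ∫₀ᵃ x⁴(1 − x/a)² dx = a⁵/105.
Normalization: ∫|ψ|² dx = 1.6267.
⟨x⟩ = 0.0000 and ⟨x²⟩ = 0.59536.
(Δx)² = 0.59536 − (0.0000)² = 0.59536.

0.595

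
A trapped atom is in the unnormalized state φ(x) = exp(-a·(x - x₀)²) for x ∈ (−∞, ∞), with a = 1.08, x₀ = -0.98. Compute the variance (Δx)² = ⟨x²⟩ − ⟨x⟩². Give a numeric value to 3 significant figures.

0.231

Compute ⟨x⟩ and ⟨x²⟩ separately, then (Δx)² = ⟨x²⟩ − ⟨x⟩².
Gaussian moments (u = x − x₀): ∫u^(2j)·e^(−2au²) du = (2j−1)!!/(4a)^j · √(π/(2a)), odd powers integrate to 0; here √(π/(2a)) = 1.2060.
Normalization: ∫|φ|² dx = 1.2060.
⟨x⟩ = -0.98000 and ⟨x²⟩ = 1.1919.
(Δx)² = 1.1919 − (-0.98000)² = 0.23148.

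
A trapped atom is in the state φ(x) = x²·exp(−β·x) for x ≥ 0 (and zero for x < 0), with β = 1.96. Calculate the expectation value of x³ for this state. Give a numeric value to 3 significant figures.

⟨x³⟩ = ∫ x³·|φ|² dx / ∫|φ|² dx (integrals over the domain).
Every integrand reduces to terms xʲ·e^(−2βx) on [0, ∞); use ∫₀^∞ xʲ·e^(−2βx) dx = j!/(2β)^(j+1).
State is unnormalized: ∫|φ|² dx = 0.025929, and ∫φ*·x³·φ dx = 0.090394, so ⟨x³⟩ = 0.090394 / 0.025929.
⟨x³⟩ = 3.4863.

3.49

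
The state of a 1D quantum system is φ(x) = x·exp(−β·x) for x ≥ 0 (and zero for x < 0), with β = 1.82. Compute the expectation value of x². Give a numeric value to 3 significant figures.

⟨x²⟩ = ∫ x²·|φ|² dx / ∫|φ|² dx (integrals over the domain).
Every integrand reduces to terms xʲ·e^(−2βx) on [0, ∞); use ∫₀^∞ xʲ·e^(−2βx) dx = j!/(2β)^(j+1).
State is unnormalized: ∫|φ|² dx = 0.041469, and ∫φ*·x²·φ dx = 0.037558, so ⟨x²⟩ = 0.037558 / 0.041469.
⟨x²⟩ = 0.90569.

0.906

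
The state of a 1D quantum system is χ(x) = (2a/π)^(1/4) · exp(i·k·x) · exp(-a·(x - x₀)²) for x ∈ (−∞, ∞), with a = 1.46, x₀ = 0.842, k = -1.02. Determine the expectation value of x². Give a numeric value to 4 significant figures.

⟨x²⟩ = ∫ x²·|χ|² dx (integrals over the domain).
Gaussian moments (u = x − x₀): ∫u^(2j)·e^(−2au²) du = (2j−1)!!/(4a)^j · √(π/(2a)), odd powers integrate to 0; here √(π/(2a)) = 1.0373.
⟨x²⟩ = 0.88020.

0.8802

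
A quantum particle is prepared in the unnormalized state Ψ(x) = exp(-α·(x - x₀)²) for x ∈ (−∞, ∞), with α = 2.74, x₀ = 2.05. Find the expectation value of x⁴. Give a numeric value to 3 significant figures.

20.0

⟨x⁴⟩ = ∫ x⁴·|Ψ|² dx / ∫|Ψ|² dx (integrals over the domain).
Gaussian moments (u = x − x₀): ∫u^(2j)·e^(−2αu²) du = (2j−1)!!/(4α)^j · √(π/(2α)), odd powers integrate to 0; here √(π/(2α)) = 0.75715.
State is unnormalized: ∫|Ψ|² dx = 0.75715, and ∫Ψ*·x⁴·Ψ dx = 15.133, so ⟨x⁴⟩ = 15.133 / 0.75715.
⟨x⁴⟩ = 19.987.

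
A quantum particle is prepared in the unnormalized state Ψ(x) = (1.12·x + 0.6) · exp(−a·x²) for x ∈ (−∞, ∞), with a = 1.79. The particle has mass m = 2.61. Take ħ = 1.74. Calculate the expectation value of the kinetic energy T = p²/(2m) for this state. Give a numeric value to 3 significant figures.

1.72

T = −(ħ²/2m) d²/dx², so ⟨T⟩ = −(ħ²/2m) ∫ Ψ*·Ψ'' dx / ∫|Ψ|² dx; with m = 2.61.
Expand each integrand as polynomial × e^(−2ax²) and use ∫x^(2j)·e^(−2ax²) dx = (2j−1)!!/(4a)^j · √(π/(2a)), odd powers → 0; here √(π/(2a)) = 0.93677. Differentiate with the product rule, d/dx e^(−ax²) = −2ax·e^(−ax²).
State is unnormalized: ∫|Ψ|² dx = 0.50136, and ∫Ψ*·(−ħ²/2m · Ψ'') dx = 0.86128, so ⟨T⟩ = 0.86128 / 0.50136.
⟨T⟩ = 1.7179.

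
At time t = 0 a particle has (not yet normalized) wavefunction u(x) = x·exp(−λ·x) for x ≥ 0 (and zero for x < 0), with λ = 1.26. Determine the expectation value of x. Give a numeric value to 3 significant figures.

1.19

⟨x⟩ = ∫ x·|u|² dx / ∫|u|² dx (integrals over the domain).
Every integrand reduces to terms xʲ·e^(−2λx) on [0, ∞); use ∫₀^∞ xʲ·e^(−2λx) dx = j!/(2λ)^(j+1).
State is unnormalized: ∫|u|² dx = 0.12498, and ∫u*·x·u dx = 0.14878, so ⟨x⟩ = 0.14878 / 0.12498.
⟨x⟩ = 1.1905.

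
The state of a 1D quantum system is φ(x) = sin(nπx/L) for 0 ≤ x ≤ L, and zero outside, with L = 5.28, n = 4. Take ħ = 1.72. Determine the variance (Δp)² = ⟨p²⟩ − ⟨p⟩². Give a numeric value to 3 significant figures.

16.8

Compute ⟨p⟩ and ⟨p²⟩ separately; (Δp)² = ⟨p²⟩ − ⟨p⟩².
d/dx sin(nπx/L) = (nπ/L)·cos(nπx/L) and d²/dx² sin(nπx/L) = −(nπ/L)²·sin(nπx/L); on 0 ≤ x ≤ L, ∫sin²(nπx/L) dx = L/2 and ∫sin(nπx/L)·cos(nπx/L) dx = 0.
Normalization: ∫|φ|² dx = 2.6400.
⟨p⟩ = 0.0000 and ⟨p²⟩ = 16.757.
(Δp)² = 16.757 − (0.0000)² = 16.757.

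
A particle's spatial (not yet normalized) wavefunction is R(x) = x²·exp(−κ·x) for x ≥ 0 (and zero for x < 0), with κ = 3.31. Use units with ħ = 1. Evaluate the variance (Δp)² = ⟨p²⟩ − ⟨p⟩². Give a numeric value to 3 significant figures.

Compute ⟨p⟩ and ⟨p²⟩ separately; (Δp)² = ⟨p²⟩ − ⟨p⟩².
Differentiate x²·exp(−κ·x) with the product rule; every integrand then reduces to terms xʲ·e^(−2κx) on [0, ∞), with ∫₀^∞ xʲ·e^(−2κx) dx = j!/(2κ)^(j+1).
Normalization: ∫|R|² dx = 0.0018876.
⟨p⟩ = 0.0000 and ⟨p²⟩ = 3.6520.
(Δp)² = 3.6520 − (0.0000)² = 3.6520.

3.65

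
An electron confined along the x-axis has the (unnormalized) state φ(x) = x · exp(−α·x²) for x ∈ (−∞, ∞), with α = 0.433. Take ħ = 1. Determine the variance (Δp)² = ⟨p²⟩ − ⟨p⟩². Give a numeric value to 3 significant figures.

1.30

Compute ⟨p⟩ and ⟨p²⟩ separately; (Δp)² = ⟨p²⟩ − ⟨p⟩².
Expand each integrand as polynomial × e^(−2αx²) and use ∫x^(2j)·e^(−2αx²) dx = (2j−1)!!/(4α)^j · √(π/(2α)), odd powers → 0; here √(π/(2α)) = 1.9047. Differentiate with the product rule, d/dx e^(−αx²) = −2αx·e^(−αx²).
Normalization: ∫|φ|² dx = 1.0997.
⟨p⟩ = 0.0000 and ⟨p²⟩ = 1.2990.
(Δp)² = 1.2990 − (0.0000)² = 1.2990.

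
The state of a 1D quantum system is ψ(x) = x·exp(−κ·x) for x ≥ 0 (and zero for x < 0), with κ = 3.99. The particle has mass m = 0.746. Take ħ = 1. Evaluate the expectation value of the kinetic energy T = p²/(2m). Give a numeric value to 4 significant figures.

T = −(ħ²/2m) d²/dx², so ⟨T⟩ = −(ħ²/2m) ∫ ψ*·ψ'' dx / ∫|ψ|² dx; with m = 0.746.
Differentiate x·exp(−κ·x) with the product rule; every integrand then reduces to terms xʲ·e^(−2κx) on [0, ∞), with ∫₀^∞ xʲ·e^(−2κx) dx = j!/(2κ)^(j+1).
State is unnormalized: ∫|ψ|² dx = 0.0039357, and ∫ψ*·(−ħ²/2m · ψ'') dx = 0.041995, so ⟨T⟩ = 0.041995 / 0.0039357.
⟨T⟩ = 10.670.

10.67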